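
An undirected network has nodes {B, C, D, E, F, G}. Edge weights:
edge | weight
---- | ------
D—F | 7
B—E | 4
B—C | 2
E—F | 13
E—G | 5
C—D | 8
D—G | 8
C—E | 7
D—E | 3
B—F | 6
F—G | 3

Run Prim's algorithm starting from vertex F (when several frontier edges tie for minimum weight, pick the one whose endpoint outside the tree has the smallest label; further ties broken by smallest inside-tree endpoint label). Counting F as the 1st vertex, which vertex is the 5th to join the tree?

B

Grow the tree from F using Prim:
Step 1: frontier [F—G 3, B—F 6, D—F 7, E—F 13] → take F—G (3); add G.
Step 2: frontier [B—F 6, D—F 7, E—F 13, E—G 5, D—G 8] → take E—G (5); add E.
Step 3: frontier [D—E 3, B—E 4, C—E 7, B—F 6, D—F 7, D—G 8] → take D—E (3); add D.
Step 4: frontier [C—D 8, B—E 4, C—E 7, B—F 6] → take B—E (4); add B.
Step 5: frontier [B—C 2, C—D 8, C—E 7] → take B—C (2); add C.
Vertex order: F, G, E, D, B, C. The 5th vertex is B.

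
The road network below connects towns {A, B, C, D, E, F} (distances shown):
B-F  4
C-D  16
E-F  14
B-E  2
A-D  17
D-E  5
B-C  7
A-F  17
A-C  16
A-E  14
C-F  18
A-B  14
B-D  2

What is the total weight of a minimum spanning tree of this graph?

Kruskal's algorithm — process edges by increasing weight (ties by edge label):
B-D (2): add. Components now {A} {B,D} {C} {E} {F}
B-E (2): add. Components now {A} {B,D,E} {C} {F}
B-F (4): add. Components now {A} {B,D,E,F} {C}
D-E (5): skip — D and E already connected.
B-C (7): add. Components now {A} {B,C,D,E,F}
A-B (14): add. Components now {A,B,C,D,E,F}
MST edges: B-D, B-E, B-F, B-C, A-B; total weight 2+2+4+7+14 = 29.

29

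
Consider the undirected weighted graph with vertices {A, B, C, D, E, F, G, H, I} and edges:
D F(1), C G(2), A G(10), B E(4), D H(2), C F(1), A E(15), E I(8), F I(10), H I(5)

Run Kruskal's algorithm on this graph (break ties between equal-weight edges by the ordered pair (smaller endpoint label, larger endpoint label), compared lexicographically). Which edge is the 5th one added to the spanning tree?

B-E

Sort edges by weight, then run Kruskal:
C F (1): add — endpoints in different components.
D F (1): add — endpoints in different components.
C G (2): add — endpoints in different components.
D H (2): add — endpoints in different components.
B E (4): add — endpoints in different components.
H I (5): add — endpoints in different components.
E I (8): add — endpoints in different components.
A G (10): add — endpoints in different components.
The 5th edge added is B E.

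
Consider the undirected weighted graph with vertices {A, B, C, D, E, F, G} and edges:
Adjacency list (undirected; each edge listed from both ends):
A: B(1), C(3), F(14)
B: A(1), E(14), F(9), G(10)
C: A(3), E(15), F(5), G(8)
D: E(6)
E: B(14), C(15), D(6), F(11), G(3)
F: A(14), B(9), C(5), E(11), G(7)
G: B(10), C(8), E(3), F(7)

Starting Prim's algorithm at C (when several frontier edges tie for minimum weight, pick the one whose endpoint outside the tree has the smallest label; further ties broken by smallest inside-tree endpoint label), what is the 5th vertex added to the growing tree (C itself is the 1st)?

G

Prim, starting at C.
Step 1: cheapest edge leaving the tree is A–C (3); add A.
Step 2: cheapest edge leaving the tree is A–B (1); add B.
Step 3: cheapest edge leaving the tree is C–F (5); add F.
Step 4: cheapest edge leaving the tree is F–G (7); add G.
Step 5: cheapest edge leaving the tree is E–G (3); add E.
Step 6: cheapest edge leaving the tree is D–E (6); add D.
Vertex order: C, A, B, F, G, E, D. The 5th vertex is G.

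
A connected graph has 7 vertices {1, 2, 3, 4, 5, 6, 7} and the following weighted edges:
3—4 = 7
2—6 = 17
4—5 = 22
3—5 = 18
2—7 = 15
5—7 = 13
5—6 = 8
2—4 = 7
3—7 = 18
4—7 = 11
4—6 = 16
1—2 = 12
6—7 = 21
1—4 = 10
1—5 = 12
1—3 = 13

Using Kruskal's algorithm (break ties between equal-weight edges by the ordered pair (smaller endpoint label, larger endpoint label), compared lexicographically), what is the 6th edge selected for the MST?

Kruskal: consider edges lightest-first.
2—4 (7): add. Components now {1} {2,4} {3} {5} {6} {7}
3—4 (7): add. Components now {1} {2,3,4} {5} {6} {7}
5—6 (8): add. Components now {1} {2,3,4} {5,6} {7}
1—4 (10): add. Components now {1,2,3,4} {5,6} {7}
4—7 (11): add. Components now {1,2,3,4,7} {5,6}
1—2 (12): skip — 1 and 2 already connected.
1—5 (12): add. Components now {1,2,3,4,5,6,7}
The 6th edge added is 1—5.

1-5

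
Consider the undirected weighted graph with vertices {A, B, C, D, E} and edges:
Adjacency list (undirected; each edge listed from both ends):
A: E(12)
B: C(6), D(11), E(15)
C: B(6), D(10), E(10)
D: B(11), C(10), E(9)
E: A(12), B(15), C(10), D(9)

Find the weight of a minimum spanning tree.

37

Kruskal: consider edges lightest-first.
B–C (6): add. Components now {A} {B,C} {D} {E}
D–E (9): add. Components now {A} {B,C} {D,E}
C–D (10): add. Components now {A} {B,C,D,E}
C–E (10): skip — C and E already connected.
B–D (11): skip — B and D already connected.
A–E (12): add. Components now {A,B,C,D,E}
MST edges: B–C, D–E, C–D, A–E; total weight 6+9+10+12 = 37.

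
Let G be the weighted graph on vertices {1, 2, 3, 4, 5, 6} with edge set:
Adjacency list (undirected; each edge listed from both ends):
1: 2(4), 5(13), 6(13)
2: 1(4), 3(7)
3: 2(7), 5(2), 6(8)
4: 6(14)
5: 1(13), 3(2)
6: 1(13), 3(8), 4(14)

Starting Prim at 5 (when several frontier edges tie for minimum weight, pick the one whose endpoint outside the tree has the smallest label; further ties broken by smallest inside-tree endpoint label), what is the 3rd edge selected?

1-2

Grow the tree from 5 using Prim:
Step 1: frontier [3—5 2, 1—5 13] → take 3—5 (2); add 3.
Step 2: frontier [2—3 7, 3—6 8, 1—5 13] → take 2—3 (7); add 2.
Step 3: frontier [1—2 4, 3—6 8, 1—5 13] → take 1—2 (4); add 1.
Step 4: frontier [1—6 13, 3—6 8] → take 3—6 (8); add 6.
Step 5: frontier [4—6 14] → take 4—6 (14); add 4.
The 3rd edge added is 1—2.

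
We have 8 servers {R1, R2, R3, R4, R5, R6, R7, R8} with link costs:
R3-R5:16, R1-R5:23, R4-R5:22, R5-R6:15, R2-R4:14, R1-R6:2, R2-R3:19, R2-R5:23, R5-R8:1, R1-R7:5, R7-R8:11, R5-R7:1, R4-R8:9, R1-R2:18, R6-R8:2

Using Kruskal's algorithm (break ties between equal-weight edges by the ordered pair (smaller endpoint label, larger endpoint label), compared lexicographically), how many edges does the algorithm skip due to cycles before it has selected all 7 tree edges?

Kruskal: consider edges lightest-first.
R5-R7 (1): add — endpoints in different components.
R5-R8 (1): add — endpoints in different components.
R1-R6 (2): add — endpoints in different components.
R6-R8 (2): add — endpoints in different components.
R1-R7 (5): skip — R7 and R1 already connected.
R4-R8 (9): add — endpoints in different components.
R7-R8 (11): skip — R7 and R8 already connected.
R2-R4 (14): add — endpoints in different components.
R5-R6 (15): skip — R6 and R5 already connected.
R3-R5 (16): add — endpoints in different components.
Edges rejected before the tree was complete: 3.

3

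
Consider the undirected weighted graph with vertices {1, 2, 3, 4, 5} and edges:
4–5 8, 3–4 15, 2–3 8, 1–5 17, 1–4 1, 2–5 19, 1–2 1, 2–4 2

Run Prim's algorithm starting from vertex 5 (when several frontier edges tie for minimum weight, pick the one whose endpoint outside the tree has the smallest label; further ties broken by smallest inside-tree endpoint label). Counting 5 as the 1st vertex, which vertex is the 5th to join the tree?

Prim's algorithm from 5:
Step 1: cheapest edge leaving the tree is 4–5 (8); add 4.
Step 2: cheapest edge leaving the tree is 1–4 (1); add 1.
Step 3: cheapest edge leaving the tree is 1–2 (1); add 2.
Step 4: cheapest edge leaving the tree is 2–3 (8); add 3.
Vertex order: 5, 4, 1, 2, 3. The 5th vertex is 3.

3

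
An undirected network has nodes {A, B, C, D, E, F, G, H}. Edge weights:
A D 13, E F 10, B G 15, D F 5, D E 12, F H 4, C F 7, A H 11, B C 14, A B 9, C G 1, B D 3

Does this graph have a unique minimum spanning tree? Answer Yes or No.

Kruskal: consider edges lightest-first.
C G (1): add — endpoints in different components.
B D (3): add — endpoints in different components.
F H (4): add — endpoints in different components.
D F (5): add — endpoints in different components.
C F (7): add — endpoints in different components.
A B (9): add — endpoints in different components.
E F (10): add — endpoints in different components.
Every non-tree edge has weight strictly greater than the heaviest edge on the tree path between its endpoints, so the MST is unique.

Yes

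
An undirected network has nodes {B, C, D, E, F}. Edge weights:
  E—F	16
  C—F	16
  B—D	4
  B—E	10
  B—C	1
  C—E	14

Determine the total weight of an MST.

Prim's algorithm from D:
Step 1: frontier [B—D 4] → take B—D (4); add B.
Step 2: frontier [B—C 1, B—E 10] → take B—C (1); add C.
Step 3: frontier [B—E 10, C—E 14, C—F 16] → take B—E (10); add E.
Step 4: frontier [C—F 16, E—F 16] → take C—F (16); add F.
MST edges: B—D, B—C, B—E, C—F; total weight 4+1+10+16 = 31.

31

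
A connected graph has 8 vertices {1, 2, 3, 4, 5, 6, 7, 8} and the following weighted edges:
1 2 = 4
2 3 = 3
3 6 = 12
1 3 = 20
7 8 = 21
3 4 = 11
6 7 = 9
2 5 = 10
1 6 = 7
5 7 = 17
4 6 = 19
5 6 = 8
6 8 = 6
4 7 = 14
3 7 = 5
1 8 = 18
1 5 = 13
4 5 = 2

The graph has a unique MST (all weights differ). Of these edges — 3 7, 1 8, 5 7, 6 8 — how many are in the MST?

Sort edges by weight, then run Kruskal:
4 5 (2): add — endpoints in different components.
2 3 (3): add — endpoints in different components.
1 2 (4): add — endpoints in different components.
3 7 (5): add — endpoints in different components.
6 8 (6): add — endpoints in different components.
1 6 (7): add — endpoints in different components.
5 6 (8): add — endpoints in different components.
MST edge set: {4 5, 2 3, 1 2, 3 7, 6 8, 1 6, 5 6}.
Of the listed edges, {3 7, 6 8} are in the MST → 2.

2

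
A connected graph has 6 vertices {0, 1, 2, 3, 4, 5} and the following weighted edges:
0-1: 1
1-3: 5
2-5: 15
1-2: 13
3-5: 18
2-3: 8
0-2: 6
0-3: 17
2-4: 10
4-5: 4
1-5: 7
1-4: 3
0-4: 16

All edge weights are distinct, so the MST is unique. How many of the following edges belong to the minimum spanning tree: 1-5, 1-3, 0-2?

Kruskal: consider edges lightest-first.
0-1 (1): add — endpoints in different components.
1-4 (3): add — endpoints in different components.
4-5 (4): add — endpoints in different components.
1-3 (5): add — endpoints in different components.
0-2 (6): add — endpoints in different components.
MST edge set: {0-1, 1-4, 4-5, 1-3, 0-2}.
Of the listed edges, {1-3, 0-2} are in the MST → 2.

2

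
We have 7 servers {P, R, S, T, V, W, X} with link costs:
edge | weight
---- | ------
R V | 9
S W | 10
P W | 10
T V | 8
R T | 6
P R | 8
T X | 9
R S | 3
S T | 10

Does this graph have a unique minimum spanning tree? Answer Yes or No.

No

Kruskal: consider edges lightest-first.
R S (3): add — endpoints in different components.
R T (6): add — endpoints in different components.
P R (8): add — endpoints in different components.
T V (8): add — endpoints in different components.
R V (9): skip — R and V already connected.
T X (9): add — endpoints in different components.
P W (10): add — endpoints in different components.
Non-tree edge S W has weight 10, equal to the heaviest edge on its tree cycle — swapping gives another MST of the same weight. Not unique.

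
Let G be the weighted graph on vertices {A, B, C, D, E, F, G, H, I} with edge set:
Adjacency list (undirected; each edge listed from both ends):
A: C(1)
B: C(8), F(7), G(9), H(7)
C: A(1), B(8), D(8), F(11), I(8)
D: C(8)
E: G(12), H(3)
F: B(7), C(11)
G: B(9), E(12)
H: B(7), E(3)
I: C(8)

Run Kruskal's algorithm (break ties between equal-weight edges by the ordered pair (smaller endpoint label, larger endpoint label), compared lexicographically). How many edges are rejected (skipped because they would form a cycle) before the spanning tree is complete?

Kruskal: consider edges lightest-first.
A—C (1): add — endpoints in different components.
E—H (3): add — endpoints in different components.
B—F (7): add — endpoints in different components.
B—H (7): add — endpoints in different components.
B—C (8): add — endpoints in different components.
C—D (8): add — endpoints in different components.
C—I (8): add — endpoints in different components.
B—G (9): add — endpoints in different components.
Edges rejected before the tree was complete: 0.

0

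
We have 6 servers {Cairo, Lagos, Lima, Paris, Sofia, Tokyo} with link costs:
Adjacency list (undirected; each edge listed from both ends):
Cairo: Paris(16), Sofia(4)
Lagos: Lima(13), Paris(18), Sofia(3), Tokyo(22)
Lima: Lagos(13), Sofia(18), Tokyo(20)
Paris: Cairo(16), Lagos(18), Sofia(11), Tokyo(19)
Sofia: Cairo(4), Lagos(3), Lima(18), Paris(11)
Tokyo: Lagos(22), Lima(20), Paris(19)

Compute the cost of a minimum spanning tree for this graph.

50

Prim, starting at Paris.
Step 1: cheapest edge leaving the tree is Paris Sofia (11); add Sofia.
Step 2: cheapest edge leaving the tree is Lagos Sofia (3); add Lagos.
Step 3: cheapest edge leaving the tree is Cairo Sofia (4); add Cairo.
Step 4: cheapest edge leaving the tree is Lagos Lima (13); add Lima.
Step 5: cheapest edge leaving the tree is Paris Tokyo (19); add Tokyo.
MST edges: Paris Sofia, Lagos Sofia, Cairo Sofia, Lagos Lima, Paris Tokyo; total weight 11+3+4+13+19 = 50.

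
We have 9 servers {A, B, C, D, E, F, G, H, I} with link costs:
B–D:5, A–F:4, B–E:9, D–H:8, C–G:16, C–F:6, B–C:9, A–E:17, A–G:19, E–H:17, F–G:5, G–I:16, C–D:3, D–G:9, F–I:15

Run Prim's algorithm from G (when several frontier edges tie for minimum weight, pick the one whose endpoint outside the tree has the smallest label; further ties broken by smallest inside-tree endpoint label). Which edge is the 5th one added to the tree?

B-D

Prim, starting at G.
Step 1: cheapest edge leaving the tree is F–G (5); add F.
Step 2: cheapest edge leaving the tree is A–F (4); add A.
Step 3: cheapest edge leaving the tree is C–F (6); add C.
Step 4: cheapest edge leaving the tree is C–D (3); add D.
Step 5: cheapest edge leaving the tree is B–D (5); add B.
Step 6: cheapest edge leaving the tree is D–H (8); add H.
Step 7: cheapest edge leaving the tree is B–E (9); add E.
Step 8: cheapest edge leaving the tree is F–I (15); add I.
The 5th edge added is B–D.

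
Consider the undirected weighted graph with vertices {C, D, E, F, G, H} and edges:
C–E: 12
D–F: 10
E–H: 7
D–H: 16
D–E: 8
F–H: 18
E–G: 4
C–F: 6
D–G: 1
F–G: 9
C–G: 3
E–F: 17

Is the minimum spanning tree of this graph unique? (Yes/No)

Yes

Kruskal: consider edges lightest-first.
D–G (1): add — endpoints in different components.
C–G (3): add — endpoints in different components.
E–G (4): add — endpoints in different components.
C–F (6): add — endpoints in different components.
E–H (7): add — endpoints in different components.
Every non-tree edge has weight strictly greater than the heaviest edge on the tree path between its endpoints, so the MST is unique.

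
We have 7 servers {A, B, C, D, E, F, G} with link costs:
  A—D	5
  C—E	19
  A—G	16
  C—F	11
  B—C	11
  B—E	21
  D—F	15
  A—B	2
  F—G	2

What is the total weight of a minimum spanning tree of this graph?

Kruskal: consider edges lightest-first.
A—B (2): add. Components now {A,B} {C} {D} {E} {F} {G}
F—G (2): add. Components now {A,B} {C} {D} {E} {F,G}
A—D (5): add. Components now {A,B,D} {C} {E} {F,G}
B—C (11): add. Components now {A,B,C,D} {E} {F,G}
C—F (11): add. Components now {A,B,C,D,F,G} {E}
D—F (15): skip — D and F already connected.
A—G (16): skip — A and G already connected.
C—E (19): add. Components now {A,B,C,D,E,F,G}
MST edges: A—B, F—G, A—D, B—C, C—F, C—E; total weight 2+2+5+11+11+19 = 50.

50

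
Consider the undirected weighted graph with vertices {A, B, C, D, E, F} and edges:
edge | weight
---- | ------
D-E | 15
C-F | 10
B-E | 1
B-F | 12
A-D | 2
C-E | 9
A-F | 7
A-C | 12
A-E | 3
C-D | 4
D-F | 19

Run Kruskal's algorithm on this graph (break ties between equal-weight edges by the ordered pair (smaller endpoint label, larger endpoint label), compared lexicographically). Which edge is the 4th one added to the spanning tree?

Sort edges by weight, then run Kruskal:
B-E (1): add — endpoints in different components.
A-D (2): add — endpoints in different components.
A-E (3): add — endpoints in different components.
C-D (4): add — endpoints in different components.
A-F (7): add — endpoints in different components.
The 4th edge added is C-D.

C-D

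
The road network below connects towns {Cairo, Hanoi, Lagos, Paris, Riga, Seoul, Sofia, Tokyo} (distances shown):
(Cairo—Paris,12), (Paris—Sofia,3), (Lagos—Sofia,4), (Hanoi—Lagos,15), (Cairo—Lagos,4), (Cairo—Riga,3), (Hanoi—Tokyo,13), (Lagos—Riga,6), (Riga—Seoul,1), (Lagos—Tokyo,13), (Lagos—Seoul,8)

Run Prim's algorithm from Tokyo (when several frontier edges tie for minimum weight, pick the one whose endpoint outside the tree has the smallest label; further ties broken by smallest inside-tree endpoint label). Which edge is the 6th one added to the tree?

Prim, starting at Tokyo.
Step 1: frontier [Hanoi—Tokyo 13, Lagos—Tokyo 13] → take Hanoi—Tokyo (13); add Hanoi.
Step 2: frontier [Hanoi—Lagos 15, Lagos—Tokyo 13] → take Lagos—Tokyo (13); add Lagos.
Step 3: frontier [Cairo—Lagos 4, Lagos—Sofia 4, Lagos—Riga 6, Lagos—Seoul 8] → take Cairo—Lagos (4); add Cairo.
Step 4: frontier [Cairo—Riga 3, Cairo—Paris 12, Lagos—Sofia 4, Lagos—Riga 6, Lagos—Seoul 8] → take Cairo—Riga (3); add Riga.
Step 5: frontier [Cairo—Paris 12, Lagos—Sofia 4, Lagos—Seoul 8, Riga—Seoul 1] → take Riga—Seoul (1); add Seoul.
Step 6: frontier [Cairo—Paris 12, Lagos—Sofia 4] → take Lagos—Sofia (4); add Sofia.
Step 7: frontier [Cairo—Paris 12, Paris—Sofia 3] → take Paris—Sofia (3); add Paris.
The 6th edge added is Lagos—Sofia.

Lagos-Sofia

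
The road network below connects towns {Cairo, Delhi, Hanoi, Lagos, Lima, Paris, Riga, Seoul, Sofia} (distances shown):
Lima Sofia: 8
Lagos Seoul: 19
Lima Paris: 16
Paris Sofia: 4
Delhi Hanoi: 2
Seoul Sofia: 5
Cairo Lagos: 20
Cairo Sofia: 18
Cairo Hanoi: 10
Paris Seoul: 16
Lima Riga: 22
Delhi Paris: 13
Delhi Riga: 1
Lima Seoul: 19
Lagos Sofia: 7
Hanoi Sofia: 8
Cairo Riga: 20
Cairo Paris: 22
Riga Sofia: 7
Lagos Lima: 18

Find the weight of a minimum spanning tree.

44

Grow the tree from Hanoi using Prim:
Step 1: cheapest edge leaving the tree is Delhi Hanoi (2); add Delhi.
Step 2: cheapest edge leaving the tree is Delhi Riga (1); add Riga.
Step 3: cheapest edge leaving the tree is Riga Sofia (7); add Sofia.
Step 4: cheapest edge leaving the tree is Paris Sofia (4); add Paris.
Step 5: cheapest edge leaving the tree is Seoul Sofia (5); add Seoul.
Step 6: cheapest edge leaving the tree is Lagos Sofia (7); add Lagos.
Step 7: cheapest edge leaving the tree is Lima Sofia (8); add Lima.
Step 8: cheapest edge leaving the tree is Cairo Hanoi (10); add Cairo.
MST edges: Delhi Hanoi, Delhi Riga, Riga Sofia, Paris Sofia, Seoul Sofia, Lagos Sofia, Lima Sofia, Cairo Hanoi; total weight 2+1+7+4+5+7+8+10 = 44.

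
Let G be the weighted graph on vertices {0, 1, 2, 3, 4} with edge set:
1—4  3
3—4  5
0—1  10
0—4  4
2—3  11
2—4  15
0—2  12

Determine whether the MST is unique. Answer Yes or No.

Yes

Kruskal: consider edges lightest-first.
1—4 (3): add — endpoints in different components.
0—4 (4): add — endpoints in different components.
3—4 (5): add — endpoints in different components.
0—1 (10): skip — 0 and 1 already connected.
2—3 (11): add — endpoints in different components.
Every non-tree edge has weight strictly greater than the heaviest edge on the tree path between its endpoints, so the MST is unique.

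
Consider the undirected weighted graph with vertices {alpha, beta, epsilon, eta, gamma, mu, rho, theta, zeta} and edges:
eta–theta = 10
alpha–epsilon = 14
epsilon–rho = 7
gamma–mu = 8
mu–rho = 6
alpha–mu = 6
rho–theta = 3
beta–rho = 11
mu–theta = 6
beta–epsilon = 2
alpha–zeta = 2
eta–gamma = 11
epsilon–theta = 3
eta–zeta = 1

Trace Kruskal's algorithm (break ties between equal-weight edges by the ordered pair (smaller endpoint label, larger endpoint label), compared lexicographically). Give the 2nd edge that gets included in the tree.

Kruskal's algorithm — process edges by increasing weight (ties by edge label):
eta–zeta (1): add — endpoints in different components.
alpha–zeta (2): add — endpoints in different components.
beta–epsilon (2): add — endpoints in different components.
epsilon–theta (3): add — endpoints in different components.
rho–theta (3): add — endpoints in different components.
alpha–mu (6): add — endpoints in different components.
mu–rho (6): add — endpoints in different components.
mu–theta (6): skip — mu and theta already connected.
epsilon–rho (7): skip — rho and epsilon already connected.
gamma–mu (8): add — endpoints in different components.
The 2nd edge added is alpha–zeta.

alpha-zeta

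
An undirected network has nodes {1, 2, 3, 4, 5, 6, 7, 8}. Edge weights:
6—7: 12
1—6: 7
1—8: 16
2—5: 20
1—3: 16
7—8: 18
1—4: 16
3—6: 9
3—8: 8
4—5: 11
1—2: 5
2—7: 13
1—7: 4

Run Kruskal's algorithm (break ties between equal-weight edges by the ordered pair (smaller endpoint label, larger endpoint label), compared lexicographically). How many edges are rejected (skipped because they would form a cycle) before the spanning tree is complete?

Kruskal's algorithm — process edges by increasing weight (ties by edge label):
1—7 (4): add — endpoints in different components.
1—2 (5): add — endpoints in different components.
1—6 (7): add — endpoints in different components.
3—8 (8): add — endpoints in different components.
3—6 (9): add — endpoints in different components.
4—5 (11): add — endpoints in different components.
6—7 (12): skip — 6 and 7 already connected.
2—7 (13): skip — 2 and 7 already connected.
1—3 (16): skip — 1 and 3 already connected.
1—4 (16): add — endpoints in different components.
Edges rejected before the tree was complete: 3.

3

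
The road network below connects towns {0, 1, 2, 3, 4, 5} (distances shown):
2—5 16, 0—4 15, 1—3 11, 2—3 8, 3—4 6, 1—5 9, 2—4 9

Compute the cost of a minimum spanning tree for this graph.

49

Kruskal's algorithm — process edges by increasing weight (ties by edge label):
3—4 (6): add. Components now {0} {1} {2} {3,4} {5}
2—3 (8): add. Components now {0} {1} {2,3,4} {5}
1—5 (9): add. Components now {0} {1,5} {2,3,4}
2—4 (9): skip — 2 and 4 already connected.
1—3 (11): add. Components now {0} {1,2,3,4,5}
0—4 (15): add. Components now {0,1,2,3,4,5}
MST edges: 3—4, 2—3, 1—5, 1—3, 0—4; total weight 6+8+9+11+15 = 49.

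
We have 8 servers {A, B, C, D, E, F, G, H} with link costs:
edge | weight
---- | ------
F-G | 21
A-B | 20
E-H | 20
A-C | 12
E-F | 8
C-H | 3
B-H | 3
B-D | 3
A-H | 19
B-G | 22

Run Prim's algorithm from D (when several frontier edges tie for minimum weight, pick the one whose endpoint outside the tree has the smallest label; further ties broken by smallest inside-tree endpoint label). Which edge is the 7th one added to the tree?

F-G

Prim's algorithm from D:
Step 1: cheapest edge leaving the tree is B-D (3); add B.
Step 2: cheapest edge leaving the tree is B-H (3); add H.
Step 3: cheapest edge leaving the tree is C-H (3); add C.
Step 4: cheapest edge leaving the tree is A-C (12); add A.
Step 5: cheapest edge leaving the tree is E-H (20); add E.
Step 6: cheapest edge leaving the tree is E-F (8); add F.
Step 7: cheapest edge leaving the tree is F-G (21); add G.
The 7th edge added is F-G.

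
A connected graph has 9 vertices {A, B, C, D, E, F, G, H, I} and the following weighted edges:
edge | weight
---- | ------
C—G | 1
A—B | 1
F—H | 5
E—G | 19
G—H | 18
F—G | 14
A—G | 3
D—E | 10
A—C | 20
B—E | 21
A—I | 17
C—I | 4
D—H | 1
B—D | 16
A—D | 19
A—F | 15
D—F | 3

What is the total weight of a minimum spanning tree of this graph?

Prim's algorithm from D:
Step 1: cheapest edge leaving the tree is D—H (1); add H.
Step 2: cheapest edge leaving the tree is D—F (3); add F.
Step 3: cheapest edge leaving the tree is D—E (10); add E.
Step 4: cheapest edge leaving the tree is F—G (14); add G.
Step 5: cheapest edge leaving the tree is C—G (1); add C.
Step 6: cheapest edge leaving the tree is A—G (3); add A.
Step 7: cheapest edge leaving the tree is A—B (1); add B.
Step 8: cheapest edge leaving the tree is C—I (4); add I.
MST edges: D—H, D—F, D—E, F—G, C—G, A—G, A—B, C—I; total weight 1+3+10+14+1+3+1+4 = 37.

37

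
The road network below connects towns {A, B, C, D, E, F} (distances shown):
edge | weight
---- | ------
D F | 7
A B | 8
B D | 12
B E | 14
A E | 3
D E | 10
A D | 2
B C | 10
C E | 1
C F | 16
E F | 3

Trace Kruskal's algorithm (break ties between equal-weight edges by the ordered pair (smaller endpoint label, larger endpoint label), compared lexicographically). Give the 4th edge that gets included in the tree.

E-F

Kruskal: consider edges lightest-first.
C E (1): add. Components now {A} {B} {C,E} {D} {F}
A D (2): add. Components now {A,D} {B} {C,E} {F}
A E (3): add. Components now {A,C,D,E} {B} {F}
E F (3): add. Components now {A,C,D,E,F} {B}
D F (7): skip — D and F already connected.
A B (8): add. Components now {A,B,C,D,E,F}
The 4th edge added is E F.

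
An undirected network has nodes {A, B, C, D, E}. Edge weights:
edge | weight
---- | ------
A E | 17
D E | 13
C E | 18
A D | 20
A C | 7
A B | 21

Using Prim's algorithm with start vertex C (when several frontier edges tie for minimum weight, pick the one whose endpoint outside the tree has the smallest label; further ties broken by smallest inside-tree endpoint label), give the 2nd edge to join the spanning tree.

A-E

Grow the tree from C using Prim:
Step 1: frontier [A C 7, C E 18] → take A C (7); add A.
Step 2: frontier [A E 17, A D 20, A B 21, C E 18] → take A E (17); add E.
Step 3: frontier [A D 20, A B 21, D E 13] → take D E (13); add D.
Step 4: frontier [A B 21] → take A B (21); add B.
The 2nd edge added is A E.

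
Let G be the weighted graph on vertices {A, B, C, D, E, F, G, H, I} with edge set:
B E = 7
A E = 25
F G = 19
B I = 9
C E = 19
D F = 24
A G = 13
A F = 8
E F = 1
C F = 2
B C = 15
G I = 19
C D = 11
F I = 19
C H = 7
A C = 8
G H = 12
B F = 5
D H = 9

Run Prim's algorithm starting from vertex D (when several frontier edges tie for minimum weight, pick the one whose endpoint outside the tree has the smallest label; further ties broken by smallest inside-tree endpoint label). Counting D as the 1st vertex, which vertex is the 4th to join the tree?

F

Prim, starting at D.
Step 1: cheapest edge leaving the tree is D H (9); add H.
Step 2: cheapest edge leaving the tree is C H (7); add C.
Step 3: cheapest edge leaving the tree is C F (2); add F.
Step 4: cheapest edge leaving the tree is E F (1); add E.
Step 5: cheapest edge leaving the tree is B F (5); add B.
Step 6: cheapest edge leaving the tree is A C (8); add A.
Step 7: cheapest edge leaving the tree is B I (9); add I.
Step 8: cheapest edge leaving the tree is G H (12); add G.
Vertex order: D, H, C, F, E, B, A, I, G. The 4th vertex is F.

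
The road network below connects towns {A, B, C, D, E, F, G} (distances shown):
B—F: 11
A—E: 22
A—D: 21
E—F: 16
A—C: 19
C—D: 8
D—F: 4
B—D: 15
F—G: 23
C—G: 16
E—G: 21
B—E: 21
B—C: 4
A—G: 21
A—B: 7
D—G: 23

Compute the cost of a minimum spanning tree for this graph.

Grow the tree from G using Prim:
Step 1: cheapest edge leaving the tree is C—G (16); add C.
Step 2: cheapest edge leaving the tree is B—C (4); add B.
Step 3: cheapest edge leaving the tree is A—B (7); add A.
Step 4: cheapest edge leaving the tree is C—D (8); add D.
Step 5: cheapest edge leaving the tree is D—F (4); add F.
Step 6: cheapest edge leaving the tree is E—F (16); add E.
MST edges: C—G, B—C, A—B, C—D, D—F, E—F; total weight 16+4+7+8+4+16 = 55.

55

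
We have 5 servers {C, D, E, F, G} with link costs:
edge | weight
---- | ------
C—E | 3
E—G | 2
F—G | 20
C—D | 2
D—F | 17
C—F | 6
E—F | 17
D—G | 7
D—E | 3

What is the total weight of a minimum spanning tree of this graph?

Kruskal's algorithm — process edges by increasing weight (ties by edge label):
C—D (2): add. Components now {C,D} {E} {F} {G}
E—G (2): add. Components now {C,D} {E,G} {F}
C—E (3): add. Components now {C,D,E,G} {F}
D—E (3): skip — D and E already connected.
C—F (6): add. Components now {C,D,E,F,G}
MST edges: C—D, E—G, C—E, C—F; total weight 2+2+3+6 = 13.

13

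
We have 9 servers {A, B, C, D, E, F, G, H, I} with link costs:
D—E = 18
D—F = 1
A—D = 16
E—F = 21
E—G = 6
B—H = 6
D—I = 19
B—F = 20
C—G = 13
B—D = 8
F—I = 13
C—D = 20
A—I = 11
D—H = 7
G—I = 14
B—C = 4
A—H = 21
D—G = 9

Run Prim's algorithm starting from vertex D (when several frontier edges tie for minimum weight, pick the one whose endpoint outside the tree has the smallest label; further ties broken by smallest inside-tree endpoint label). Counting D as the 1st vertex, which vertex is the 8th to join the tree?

Prim, starting at D.
Step 1: cheapest edge leaving the tree is D—F (1); add F.
Step 2: cheapest edge leaving the tree is D—H (7); add H.
Step 3: cheapest edge leaving the tree is B—H (6); add B.
Step 4: cheapest edge leaving the tree is B—C (4); add C.
Step 5: cheapest edge leaving the tree is D—G (9); add G.
Step 6: cheapest edge leaving the tree is E—G (6); add E.
Step 7: cheapest edge leaving the tree is F—I (13); add I.
Step 8: cheapest edge leaving the tree is A—I (11); add A.
Vertex order: D, F, H, B, C, G, E, I, A. The 8th vertex is I.

I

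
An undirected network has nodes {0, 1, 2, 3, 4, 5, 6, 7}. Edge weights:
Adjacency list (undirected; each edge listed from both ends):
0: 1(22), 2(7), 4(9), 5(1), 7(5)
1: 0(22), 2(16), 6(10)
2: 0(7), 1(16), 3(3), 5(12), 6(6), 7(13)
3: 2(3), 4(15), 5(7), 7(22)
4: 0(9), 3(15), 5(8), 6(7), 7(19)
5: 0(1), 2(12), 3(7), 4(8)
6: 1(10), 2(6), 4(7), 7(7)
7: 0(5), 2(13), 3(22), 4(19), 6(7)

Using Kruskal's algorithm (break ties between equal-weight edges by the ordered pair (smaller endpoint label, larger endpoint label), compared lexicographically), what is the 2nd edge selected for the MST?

2-3

Kruskal's algorithm — process edges by increasing weight (ties by edge label):
0–5 (1): add — endpoints in different components.
2–3 (3): add — endpoints in different components.
0–7 (5): add — endpoints in different components.
2–6 (6): add — endpoints in different components.
0–2 (7): add — endpoints in different components.
3–5 (7): skip — 3 and 5 already connected.
4–6 (7): add — endpoints in different components.
6–7 (7): skip — 6 and 7 already connected.
4–5 (8): skip — 4 and 5 already connected.
0–4 (9): skip — 0 and 4 already connected.
1–6 (10): add — endpoints in different components.
The 2nd edge added is 2–3.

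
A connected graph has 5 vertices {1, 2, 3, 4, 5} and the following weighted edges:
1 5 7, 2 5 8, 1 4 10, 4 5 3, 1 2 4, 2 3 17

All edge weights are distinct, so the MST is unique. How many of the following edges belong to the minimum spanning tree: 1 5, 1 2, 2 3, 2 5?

3

Kruskal: consider edges lightest-first.
4 5 (3): add — endpoints in different components.
1 2 (4): add — endpoints in different components.
1 5 (7): add — endpoints in different components.
2 5 (8): skip — 2 and 5 already connected.
1 4 (10): skip — 1 and 4 already connected.
2 3 (17): add — endpoints in different components.
MST edge set: {4 5, 1 2, 1 5, 2 3}.
Of the listed edges, {1 5, 1 2, 2 3} are in the MST → 3.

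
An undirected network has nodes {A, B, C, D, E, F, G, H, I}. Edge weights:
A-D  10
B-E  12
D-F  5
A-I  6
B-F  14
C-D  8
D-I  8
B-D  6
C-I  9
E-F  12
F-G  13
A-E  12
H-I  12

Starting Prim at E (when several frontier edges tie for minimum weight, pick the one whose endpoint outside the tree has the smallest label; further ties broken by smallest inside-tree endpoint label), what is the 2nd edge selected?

A-I

Prim's algorithm from E:
Step 1: cheapest edge leaving the tree is A-E (12); add A.
Step 2: cheapest edge leaving the tree is A-I (6); add I.
Step 3: cheapest edge leaving the tree is D-I (8); add D.
Step 4: cheapest edge leaving the tree is D-F (5); add F.
Step 5: cheapest edge leaving the tree is B-D (6); add B.
Step 6: cheapest edge leaving the tree is C-D (8); add C.
Step 7: cheapest edge leaving the tree is H-I (12); add H.
Step 8: cheapest edge leaving the tree is F-G (13); add G.
The 2nd edge added is A-I.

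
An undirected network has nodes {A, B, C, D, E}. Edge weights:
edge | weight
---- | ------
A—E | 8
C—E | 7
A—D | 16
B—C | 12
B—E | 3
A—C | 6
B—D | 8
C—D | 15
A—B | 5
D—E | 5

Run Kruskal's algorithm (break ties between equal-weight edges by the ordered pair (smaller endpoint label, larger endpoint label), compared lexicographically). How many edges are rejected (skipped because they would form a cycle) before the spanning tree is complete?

0

Kruskal: consider edges lightest-first.
B—E (3): add — endpoints in different components.
A—B (5): add — endpoints in different components.
D—E (5): add — endpoints in different components.
A—C (6): add — endpoints in different components.
Edges rejected before the tree was complete: 0.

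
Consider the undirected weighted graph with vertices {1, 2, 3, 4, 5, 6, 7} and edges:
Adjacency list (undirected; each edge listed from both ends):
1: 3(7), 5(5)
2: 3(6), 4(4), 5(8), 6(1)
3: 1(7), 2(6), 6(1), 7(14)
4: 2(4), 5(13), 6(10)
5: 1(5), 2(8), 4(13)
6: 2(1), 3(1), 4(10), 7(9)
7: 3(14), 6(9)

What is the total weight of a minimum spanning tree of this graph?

Kruskal: consider edges lightest-first.
2 6 (1): add. Components now {1} {2,6} {3} {4} {5} {7}
3 6 (1): add. Components now {1} {2,3,6} {4} {5} {7}
2 4 (4): add. Components now {1} {2,3,4,6} {5} {7}
1 5 (5): add. Components now {1,5} {2,3,4,6} {7}
2 3 (6): skip — 2 and 3 already connected.
1 3 (7): add. Components now {1,2,3,4,5,6} {7}
2 5 (8): skip — 2 and 5 already connected.
6 7 (9): add. Components now {1,2,3,4,5,6,7}
MST edges: 2 6, 3 6, 2 4, 1 5, 1 3, 6 7; total weight 1+1+4+5+7+9 = 27.

27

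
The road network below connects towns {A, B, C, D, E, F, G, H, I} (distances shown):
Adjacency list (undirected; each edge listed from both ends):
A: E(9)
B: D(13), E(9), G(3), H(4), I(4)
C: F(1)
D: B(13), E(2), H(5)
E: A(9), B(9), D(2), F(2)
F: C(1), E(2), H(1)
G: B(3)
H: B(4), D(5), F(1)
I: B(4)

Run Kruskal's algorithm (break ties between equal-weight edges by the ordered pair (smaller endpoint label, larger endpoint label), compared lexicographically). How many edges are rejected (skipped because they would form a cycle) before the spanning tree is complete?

1

Sort edges by weight, then run Kruskal:
C—F (1): add — endpoints in different components.
F—H (1): add — endpoints in different components.
D—E (2): add — endpoints in different components.
E—F (2): add — endpoints in different components.
B—G (3): add — endpoints in different components.
B—H (4): add — endpoints in different components.
B—I (4): add — endpoints in different components.
D—H (5): skip — D and H already connected.
A—E (9): add — endpoints in different components.
Edges rejected before the tree was complete: 1.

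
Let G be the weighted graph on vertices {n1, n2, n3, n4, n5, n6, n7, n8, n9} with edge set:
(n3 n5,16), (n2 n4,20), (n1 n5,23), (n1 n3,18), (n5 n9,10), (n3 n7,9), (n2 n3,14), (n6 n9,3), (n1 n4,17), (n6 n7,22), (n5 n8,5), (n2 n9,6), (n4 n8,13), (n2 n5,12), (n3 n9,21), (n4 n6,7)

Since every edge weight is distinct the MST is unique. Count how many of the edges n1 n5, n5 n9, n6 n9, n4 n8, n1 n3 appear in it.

Kruskal: consider edges lightest-first.
n6 n9 (3): add — endpoints in different components.
n5 n8 (5): add — endpoints in different components.
n2 n9 (6): add — endpoints in different components.
n4 n6 (7): add — endpoints in different components.
n3 n7 (9): add — endpoints in different components.
n5 n9 (10): add — endpoints in different components.
n2 n5 (12): skip — n5 and n2 already connected.
n4 n8 (13): skip — n4 and n8 already connected.
n2 n3 (14): add — endpoints in different components.
n3 n5 (16): skip — n3 and n5 already connected.
n1 n4 (17): add — endpoints in different components.
MST edge set: {n6 n9, n5 n8, n2 n9, n4 n6, n3 n7, n5 n9, n2 n3, n1 n4}.
Of the listed edges, {n5 n9, n6 n9} are in the MST → 2.

2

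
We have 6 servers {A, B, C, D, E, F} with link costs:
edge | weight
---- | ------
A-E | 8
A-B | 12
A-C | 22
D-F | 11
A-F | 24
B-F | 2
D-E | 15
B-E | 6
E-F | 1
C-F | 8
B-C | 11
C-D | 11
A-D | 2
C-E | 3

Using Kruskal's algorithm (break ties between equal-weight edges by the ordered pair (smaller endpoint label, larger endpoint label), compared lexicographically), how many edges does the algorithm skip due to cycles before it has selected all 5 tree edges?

1

Sort edges by weight, then run Kruskal:
E-F (1): add — endpoints in different components.
A-D (2): add — endpoints in different components.
B-F (2): add — endpoints in different components.
C-E (3): add — endpoints in different components.
B-E (6): skip — B and E already connected.
A-E (8): add — endpoints in different components.
Edges rejected before the tree was complete: 1.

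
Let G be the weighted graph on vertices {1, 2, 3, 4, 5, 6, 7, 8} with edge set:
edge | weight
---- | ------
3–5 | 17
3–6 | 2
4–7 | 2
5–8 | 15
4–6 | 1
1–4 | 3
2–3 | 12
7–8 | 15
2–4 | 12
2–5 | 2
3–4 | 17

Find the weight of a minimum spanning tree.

37

Kruskal's algorithm — process edges by increasing weight (ties by edge label):
4–6 (1): add — endpoints in different components.
2–5 (2): add — endpoints in different components.
3–6 (2): add — endpoints in different components.
4–7 (2): add — endpoints in different components.
1–4 (3): add — endpoints in different components.
2–3 (12): add — endpoints in different components.
2–4 (12): skip — 2 and 4 already connected.
5–8 (15): add — endpoints in different components.
MST edges: 4–6, 2–5, 3–6, 4–7, 1–4, 2–3, 5–8; total weight 1+2+2+2+3+12+15 = 37.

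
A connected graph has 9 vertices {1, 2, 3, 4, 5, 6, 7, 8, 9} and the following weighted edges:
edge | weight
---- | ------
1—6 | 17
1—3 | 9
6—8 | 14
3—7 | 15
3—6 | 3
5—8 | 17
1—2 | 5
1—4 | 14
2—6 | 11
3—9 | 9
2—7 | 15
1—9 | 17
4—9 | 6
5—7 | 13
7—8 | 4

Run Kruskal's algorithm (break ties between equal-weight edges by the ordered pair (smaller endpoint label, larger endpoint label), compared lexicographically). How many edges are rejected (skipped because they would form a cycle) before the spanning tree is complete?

2

Sort edges by weight, then run Kruskal:
3—6 (3): add — endpoints in different components.
7—8 (4): add — endpoints in different components.
1—2 (5): add — endpoints in different components.
4—9 (6): add — endpoints in different components.
1—3 (9): add — endpoints in different components.
3—9 (9): add — endpoints in different components.
2—6 (11): skip — 2 and 6 already connected.
5—7 (13): add — endpoints in different components.
1—4 (14): skip — 1 and 4 already connected.
6—8 (14): add — endpoints in different components.
Edges rejected before the tree was complete: 2.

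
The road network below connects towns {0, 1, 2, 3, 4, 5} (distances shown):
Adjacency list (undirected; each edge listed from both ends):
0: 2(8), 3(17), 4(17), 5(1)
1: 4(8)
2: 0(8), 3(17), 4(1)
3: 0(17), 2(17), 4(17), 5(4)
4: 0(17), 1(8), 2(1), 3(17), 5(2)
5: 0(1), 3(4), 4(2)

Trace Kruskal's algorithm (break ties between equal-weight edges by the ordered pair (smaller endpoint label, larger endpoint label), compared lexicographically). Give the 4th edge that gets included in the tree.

Kruskal's algorithm — process edges by increasing weight (ties by edge label):
0–5 (1): add — endpoints in different components.
2–4 (1): add — endpoints in different components.
4–5 (2): add — endpoints in different components.
3–5 (4): add — endpoints in different components.
0–2 (8): skip — 0 and 2 already connected.
1–4 (8): add — endpoints in different components.
The 4th edge added is 3–5.

3-5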